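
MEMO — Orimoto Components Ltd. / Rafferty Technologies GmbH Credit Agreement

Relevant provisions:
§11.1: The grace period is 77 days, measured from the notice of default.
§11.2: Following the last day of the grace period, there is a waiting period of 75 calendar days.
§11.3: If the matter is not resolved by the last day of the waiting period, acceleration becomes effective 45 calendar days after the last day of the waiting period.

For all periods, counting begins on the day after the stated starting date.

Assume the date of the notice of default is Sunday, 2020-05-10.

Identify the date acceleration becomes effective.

2020-11-23

The last day of the grace period: 77 calendar days after 2020-05-10 is 2020-07-26.
The last day of the waiting period: 2020-07-26 + 75 days = 2020-10-09.
The date acceleration becomes effective: 2020-10-09 + 45 days = 2020-11-23.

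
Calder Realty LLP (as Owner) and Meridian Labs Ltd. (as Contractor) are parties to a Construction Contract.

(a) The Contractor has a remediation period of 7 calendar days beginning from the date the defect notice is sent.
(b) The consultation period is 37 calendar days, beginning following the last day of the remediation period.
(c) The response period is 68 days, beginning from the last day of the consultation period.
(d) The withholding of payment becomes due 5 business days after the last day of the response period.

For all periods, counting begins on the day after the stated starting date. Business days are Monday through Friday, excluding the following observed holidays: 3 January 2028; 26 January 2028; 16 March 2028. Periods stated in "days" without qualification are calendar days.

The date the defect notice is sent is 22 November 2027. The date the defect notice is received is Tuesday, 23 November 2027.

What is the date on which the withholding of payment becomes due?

The last day of the remediation period: 22 November 2027 + 7 days = 29 November 2027.
The last day of the consultation period: 37 calendar days after 29 November 2027 is 5 January 2028.
The last day of the response period: 68 calendar days after 5 January 2028 is 13 March 2028.
From Monday, 13 March 2028, 5 business days (Mar 14, Mar 15, Mar 17, Mar 20, Mar 21, skipping weekends and the listed holiday on Mar 16) brings us to Tuesday, 21 March 2028, which is the date on which the withholding of payment becomes due.

21 March 2028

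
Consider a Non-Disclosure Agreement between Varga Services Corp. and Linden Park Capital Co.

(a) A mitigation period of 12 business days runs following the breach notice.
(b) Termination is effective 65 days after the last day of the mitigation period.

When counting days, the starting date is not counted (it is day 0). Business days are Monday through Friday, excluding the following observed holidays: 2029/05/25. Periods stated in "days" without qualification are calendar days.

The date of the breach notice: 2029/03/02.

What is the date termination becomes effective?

The last day of the mitigation period: 12 business days after Friday, 2029/03/02, skipping weekends — Mar 5, Mar 6, Mar 7, Mar 8, …, Mar 16, Mar 19, Mar 20 — lands on Tuesday, 2029/03/20.
The date termination becomes effective: 2029/03/20 + 65 days = 2029/05/24.

2029/05/24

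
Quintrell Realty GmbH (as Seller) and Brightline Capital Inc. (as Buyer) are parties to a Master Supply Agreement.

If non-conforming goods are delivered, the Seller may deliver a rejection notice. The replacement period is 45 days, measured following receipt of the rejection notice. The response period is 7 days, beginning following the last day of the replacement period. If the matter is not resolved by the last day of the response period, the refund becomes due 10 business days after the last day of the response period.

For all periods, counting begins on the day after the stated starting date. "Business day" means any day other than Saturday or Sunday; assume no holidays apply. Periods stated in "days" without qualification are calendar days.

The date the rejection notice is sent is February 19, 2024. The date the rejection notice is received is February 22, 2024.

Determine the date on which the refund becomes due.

The last day of the replacement period: 45 calendar days after February 22, 2024 is April 7, 2024.
The last day of the response period: 7 calendar days after April 7, 2024 is April 14, 2024.
The date on which the refund becomes due: counting 10 business days from Sunday, April 14, 2024 (Apr 15, Apr 16, Apr 17, Apr 18, Apr 19, Apr 22, Apr 23, Apr 24, Apr 25, Apr 26, skipping weekends) reaches Friday, April 26, 2024.

April 26, 2024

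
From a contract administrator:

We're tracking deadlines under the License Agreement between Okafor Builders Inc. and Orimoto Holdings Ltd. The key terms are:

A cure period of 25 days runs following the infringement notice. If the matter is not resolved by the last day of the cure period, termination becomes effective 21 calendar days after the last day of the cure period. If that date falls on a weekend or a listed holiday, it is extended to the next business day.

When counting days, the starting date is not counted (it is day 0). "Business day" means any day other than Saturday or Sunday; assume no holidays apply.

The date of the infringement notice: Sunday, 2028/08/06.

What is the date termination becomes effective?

The last day of the cure period: 2028/08/06 + 25 days = 2028/08/31.
The date termination becomes effective: 21 calendar days after 2028/08/31 is 2028/09/21. 2028/09/21 is a Thursday, so no roll-forward applies.

2028/09/21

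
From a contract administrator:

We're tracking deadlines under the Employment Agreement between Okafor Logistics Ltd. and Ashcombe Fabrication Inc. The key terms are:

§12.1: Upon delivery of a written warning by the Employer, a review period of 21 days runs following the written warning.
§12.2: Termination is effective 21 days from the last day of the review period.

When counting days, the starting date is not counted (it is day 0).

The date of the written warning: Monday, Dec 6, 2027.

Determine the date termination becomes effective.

The last day of the review period: Dec 6, 2027 + 21 days = Dec 27, 2027.
The date termination becomes effective: Dec 27, 2027 + 21 days = Jan 17, 2028.

Jan 17, 2028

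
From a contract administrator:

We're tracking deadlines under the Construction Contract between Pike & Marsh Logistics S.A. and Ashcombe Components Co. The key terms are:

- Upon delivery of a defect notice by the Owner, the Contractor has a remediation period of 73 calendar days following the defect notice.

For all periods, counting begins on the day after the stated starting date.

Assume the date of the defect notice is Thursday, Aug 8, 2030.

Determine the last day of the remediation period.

The last day of the remediation period: 73 calendar days after Aug 8, 2030 is Oct 20, 2030.

Oct 20, 2030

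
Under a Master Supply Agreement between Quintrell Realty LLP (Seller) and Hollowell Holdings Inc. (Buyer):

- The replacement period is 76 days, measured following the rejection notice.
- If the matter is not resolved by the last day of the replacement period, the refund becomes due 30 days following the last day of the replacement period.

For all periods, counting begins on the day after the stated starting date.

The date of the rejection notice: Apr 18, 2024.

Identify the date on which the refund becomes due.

The last day of the replacement period: 76 calendar days after Apr 18, 2024 is Jul 3, 2024.
The date on which the refund becomes due: 30 calendar days after Jul 3, 2024 is Aug 2, 2024.

Aug 2, 2024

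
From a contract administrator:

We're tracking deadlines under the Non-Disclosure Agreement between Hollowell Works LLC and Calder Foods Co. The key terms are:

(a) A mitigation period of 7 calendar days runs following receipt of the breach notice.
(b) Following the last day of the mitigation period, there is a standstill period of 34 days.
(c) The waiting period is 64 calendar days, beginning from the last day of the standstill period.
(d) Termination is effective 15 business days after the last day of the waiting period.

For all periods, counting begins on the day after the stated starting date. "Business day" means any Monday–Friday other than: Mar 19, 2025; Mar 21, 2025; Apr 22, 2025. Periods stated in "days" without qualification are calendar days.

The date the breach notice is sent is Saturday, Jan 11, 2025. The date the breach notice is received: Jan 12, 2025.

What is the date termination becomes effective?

May 16, 2025

The last day of the mitigation period: 7 calendar days after Jan 12, 2025 is Jan 19, 2025.
Adding 34 calendar days to Jan 19, 2025 gives Feb 22, 2025, which is the last day of the standstill period.
The last day of the waiting period: 64 calendar days after Feb 22, 2025 is Apr 27, 2025.
The date termination becomes effective: counting 15 business days from Sunday, Apr 27, 2025 (Apr 28, Apr 29, Apr 30, May 1, …, May 14, May 15, May 16, skipping weekends) reaches Friday, May 16, 2025.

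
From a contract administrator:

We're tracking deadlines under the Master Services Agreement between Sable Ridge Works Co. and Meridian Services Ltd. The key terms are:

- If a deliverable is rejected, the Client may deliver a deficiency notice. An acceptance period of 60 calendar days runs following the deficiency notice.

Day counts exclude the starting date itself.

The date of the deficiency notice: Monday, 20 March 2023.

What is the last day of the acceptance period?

19 May 2023

The last day of the acceptance period: 20 March 2023 + 60 days = 19 May 2023.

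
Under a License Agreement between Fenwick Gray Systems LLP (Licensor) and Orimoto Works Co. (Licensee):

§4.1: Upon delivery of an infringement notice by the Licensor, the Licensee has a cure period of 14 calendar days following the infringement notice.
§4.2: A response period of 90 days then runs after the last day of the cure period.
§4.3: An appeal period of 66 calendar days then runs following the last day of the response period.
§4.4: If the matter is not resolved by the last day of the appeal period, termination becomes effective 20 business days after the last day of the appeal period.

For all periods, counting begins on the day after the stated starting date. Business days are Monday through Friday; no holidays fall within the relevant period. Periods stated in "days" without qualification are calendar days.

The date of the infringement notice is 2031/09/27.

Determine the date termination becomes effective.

2032/04/12

The last day of the cure period: 14 calendar days after 2031/09/27 is 2031/10/11.
Adding 90 calendar days to 2031/10/11 gives 2032/01/09, which is the last day of the response period.
Adding 66 calendar days to 2032/01/09 gives 2032/03/15, which is the last day of the appeal period.
The date termination becomes effective: counting 20 business days from Monday, 2032/03/15 (Mar 16, Mar 17, Mar 18, Mar 19, …, Apr 8, Apr 9, Apr 12, skipping weekends) reaches Monday, 2032/04/12.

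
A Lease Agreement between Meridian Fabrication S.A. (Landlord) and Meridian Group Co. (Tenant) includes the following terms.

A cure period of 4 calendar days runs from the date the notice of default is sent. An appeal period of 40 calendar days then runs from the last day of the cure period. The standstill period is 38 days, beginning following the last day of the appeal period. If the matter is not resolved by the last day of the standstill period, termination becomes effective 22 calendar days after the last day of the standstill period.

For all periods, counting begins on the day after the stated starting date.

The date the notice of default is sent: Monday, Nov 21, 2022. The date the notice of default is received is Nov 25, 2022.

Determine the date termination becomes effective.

The last day of the cure period: Nov 21, 2022 + 4 days = Nov 25, 2022.
Adding 40 calendar days to Nov 25, 2022 gives Jan 4, 2023, which is the last day of the appeal period.
The last day of the standstill period: Jan 4, 2023 + 38 days = Feb 11, 2023.
The date termination becomes effective: 22 calendar days after Feb 11, 2023 is Mar 5, 2023.

Mar 5, 2023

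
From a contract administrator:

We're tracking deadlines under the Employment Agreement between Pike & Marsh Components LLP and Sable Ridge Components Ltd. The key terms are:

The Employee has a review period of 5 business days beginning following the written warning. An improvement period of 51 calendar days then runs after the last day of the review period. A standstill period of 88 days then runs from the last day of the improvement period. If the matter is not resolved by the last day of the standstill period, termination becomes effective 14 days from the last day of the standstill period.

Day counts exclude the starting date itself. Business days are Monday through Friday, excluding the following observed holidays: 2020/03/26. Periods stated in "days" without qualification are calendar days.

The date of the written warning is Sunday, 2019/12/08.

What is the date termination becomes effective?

2020/05/14

From Sunday, 2019/12/08, 5 business days (Dec 9, Dec 10, Dec 11, Dec 12, Dec 13, skipping weekends) brings us to Friday, 2019/12/13, which is the last day of the review period.
The last day of the improvement period: 51 calendar days after 2019/12/13 is 2020/02/02.
Adding 88 calendar days to 2020/02/02 gives 2020/04/30, which is the last day of the standstill period.
The date termination becomes effective: 14 calendar days after 2020/04/30 is 2020/05/14.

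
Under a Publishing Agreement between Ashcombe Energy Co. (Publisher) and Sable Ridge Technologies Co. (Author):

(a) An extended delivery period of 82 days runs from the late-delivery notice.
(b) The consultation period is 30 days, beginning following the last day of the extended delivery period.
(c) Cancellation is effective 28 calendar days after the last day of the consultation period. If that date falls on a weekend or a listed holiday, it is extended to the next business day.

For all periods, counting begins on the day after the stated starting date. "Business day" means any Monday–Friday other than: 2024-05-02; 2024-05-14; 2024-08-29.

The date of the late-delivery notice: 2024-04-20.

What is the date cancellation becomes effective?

The last day of the extended delivery period: 82 calendar days after 2024-04-20 is 2024-07-11.
Adding 30 calendar days to 2024-07-11 gives 2024-08-10, which is the last day of the consultation period.
The date cancellation becomes effective: 2024-08-10 + 28 days = 2024-09-07. That falls on a Saturday, so it rolls to the next business day, Monday, 2024-09-09.

2024-09-09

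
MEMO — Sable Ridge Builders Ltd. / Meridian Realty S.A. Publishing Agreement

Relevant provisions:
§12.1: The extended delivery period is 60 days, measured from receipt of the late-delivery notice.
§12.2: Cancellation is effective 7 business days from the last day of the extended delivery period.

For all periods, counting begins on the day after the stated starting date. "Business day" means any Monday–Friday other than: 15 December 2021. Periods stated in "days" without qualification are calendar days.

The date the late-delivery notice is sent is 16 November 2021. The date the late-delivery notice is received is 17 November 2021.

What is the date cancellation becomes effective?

The last day of the extended delivery period: 17 November 2021 + 60 days = 16 January 2022.
From Sunday, 16 January 2022, 7 business days (Jan 17, Jan 18, Jan 19, Jan 20, Jan 21, Jan 24, Jan 25, skipping weekends) brings us to Tuesday, 25 January 2022, which is the date cancellation becomes effective.

25 January 2022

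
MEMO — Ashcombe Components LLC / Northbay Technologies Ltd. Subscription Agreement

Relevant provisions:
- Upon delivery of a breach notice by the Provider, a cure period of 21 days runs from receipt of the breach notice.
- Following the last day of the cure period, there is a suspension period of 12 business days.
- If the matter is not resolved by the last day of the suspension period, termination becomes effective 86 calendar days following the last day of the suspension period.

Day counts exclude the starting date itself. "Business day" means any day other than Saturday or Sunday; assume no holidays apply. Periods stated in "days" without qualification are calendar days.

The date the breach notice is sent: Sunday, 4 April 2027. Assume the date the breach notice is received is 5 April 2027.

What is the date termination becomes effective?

The last day of the cure period: 5 April 2027 + 21 days = 26 April 2027.
From Monday, 26 April 2027, 12 business days (Apr 27, Apr 28, Apr 29, Apr 30, …, May 10, May 11, May 12, skipping weekends) brings us to Wednesday, 12 May 2027, which is the last day of the suspension period.
Adding 86 calendar days to 12 May 2027 gives 6 August 2027, which is the date termination becomes effective.

6 August 2027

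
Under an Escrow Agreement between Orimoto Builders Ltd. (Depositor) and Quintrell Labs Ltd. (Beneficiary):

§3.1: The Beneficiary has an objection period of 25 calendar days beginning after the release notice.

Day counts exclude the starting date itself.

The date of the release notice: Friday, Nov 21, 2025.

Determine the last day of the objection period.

The last day of the objection period: 25 calendar days after Nov 21, 2025 is Dec 16, 2025.

Dec 16, 2025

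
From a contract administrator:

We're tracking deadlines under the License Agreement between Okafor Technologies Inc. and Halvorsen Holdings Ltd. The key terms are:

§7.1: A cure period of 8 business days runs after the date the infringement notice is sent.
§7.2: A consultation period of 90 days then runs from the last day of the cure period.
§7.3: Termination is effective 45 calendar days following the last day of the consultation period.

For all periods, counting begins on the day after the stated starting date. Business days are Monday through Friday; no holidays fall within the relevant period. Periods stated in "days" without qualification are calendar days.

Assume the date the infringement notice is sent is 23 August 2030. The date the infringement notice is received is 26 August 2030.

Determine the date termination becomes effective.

From Friday, 23 August 2030, 8 business days (Aug 26, Aug 27, Aug 28, Aug 29, Aug 30, Sep 2, Sep 3, Sep 4, skipping weekends) brings us to Wednesday, 4 September 2030, which is the last day of the cure period.
The last day of the consultation period: 4 September 2030 + 90 days = 3 December 2030.
The date termination becomes effective: 3 December 2030 + 45 days = 17 January 2031.

17 January 2031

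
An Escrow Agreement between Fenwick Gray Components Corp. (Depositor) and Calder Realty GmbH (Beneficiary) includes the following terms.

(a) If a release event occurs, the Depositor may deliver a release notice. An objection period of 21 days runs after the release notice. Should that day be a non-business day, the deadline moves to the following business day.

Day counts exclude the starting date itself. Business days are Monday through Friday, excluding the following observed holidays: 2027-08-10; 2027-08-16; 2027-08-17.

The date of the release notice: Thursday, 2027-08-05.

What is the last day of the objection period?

The last day of the objection period: 2027-08-05 + 21 days = 2027-08-26. 2027-08-26 is a Thursday and is not a listed holiday, so no roll-forward applies.

2027-08-26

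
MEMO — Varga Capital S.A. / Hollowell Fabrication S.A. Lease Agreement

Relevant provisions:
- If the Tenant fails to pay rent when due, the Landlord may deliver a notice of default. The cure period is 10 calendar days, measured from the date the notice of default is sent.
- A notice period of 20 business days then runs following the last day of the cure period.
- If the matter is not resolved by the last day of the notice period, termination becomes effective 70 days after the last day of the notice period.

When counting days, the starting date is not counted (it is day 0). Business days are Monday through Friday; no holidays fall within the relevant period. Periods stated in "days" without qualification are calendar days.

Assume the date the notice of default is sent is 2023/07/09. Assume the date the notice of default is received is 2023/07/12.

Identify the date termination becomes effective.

The last day of the cure period: 2023/07/09 + 10 days = 2023/07/19.
From Wednesday, 2023/07/19, 20 business days (Jul 20, Jul 21, Jul 24, Jul 25, …, Aug 14, Aug 15, Aug 16, skipping weekends) brings us to Wednesday, 2023/08/16, which is the last day of the notice period.
The date termination becomes effective: 70 calendar days after 2023/08/16 is 2023/10/25.

2023/10/25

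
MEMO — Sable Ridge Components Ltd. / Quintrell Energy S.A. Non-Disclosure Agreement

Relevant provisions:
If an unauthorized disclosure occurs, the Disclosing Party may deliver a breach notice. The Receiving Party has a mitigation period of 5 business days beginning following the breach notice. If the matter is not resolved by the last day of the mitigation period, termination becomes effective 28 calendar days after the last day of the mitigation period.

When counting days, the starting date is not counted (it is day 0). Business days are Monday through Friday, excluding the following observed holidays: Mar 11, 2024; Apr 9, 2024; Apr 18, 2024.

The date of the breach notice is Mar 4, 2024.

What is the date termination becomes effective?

Apr 9, 2024

From Monday, Mar 4, 2024, 5 business days (Mar 5, Mar 6, Mar 7, Mar 8, Mar 12, skipping weekends and the listed holiday on Mar 11) brings us to Tuesday, Mar 12, 2024, which is the last day of the mitigation period.
Adding 28 calendar days to Mar 12, 2024 gives Apr 9, 2024, which is the date termination becomes effective.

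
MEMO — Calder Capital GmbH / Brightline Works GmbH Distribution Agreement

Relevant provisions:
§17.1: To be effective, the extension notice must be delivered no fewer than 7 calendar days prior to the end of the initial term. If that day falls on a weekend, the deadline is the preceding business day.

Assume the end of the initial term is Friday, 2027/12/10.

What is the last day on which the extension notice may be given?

2027/12/03

2027/12/10 minus 7 days is 2027/12/03. That is a Friday, so no adjustment is needed.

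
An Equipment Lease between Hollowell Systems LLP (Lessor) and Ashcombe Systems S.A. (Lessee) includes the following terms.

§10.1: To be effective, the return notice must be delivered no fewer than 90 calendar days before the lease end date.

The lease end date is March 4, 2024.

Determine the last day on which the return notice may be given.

March 4, 2024 minus 90 days is December 5, 2023.

December 5, 2023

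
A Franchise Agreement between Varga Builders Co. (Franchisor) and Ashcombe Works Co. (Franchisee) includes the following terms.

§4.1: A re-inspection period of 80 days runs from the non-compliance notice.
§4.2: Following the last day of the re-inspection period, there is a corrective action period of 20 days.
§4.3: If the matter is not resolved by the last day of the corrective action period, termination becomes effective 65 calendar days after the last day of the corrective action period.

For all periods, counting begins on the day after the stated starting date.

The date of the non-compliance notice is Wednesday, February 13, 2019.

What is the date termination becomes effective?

July 28, 2019

Adding 80 calendar days to February 13, 2019 gives May 4, 2019, which is the last day of the re-inspection period.
The last day of the corrective action period: 20 calendar days after May 4, 2019 is May 24, 2019.
The date termination becomes effective: May 24, 2019 + 65 days = July 28, 2019.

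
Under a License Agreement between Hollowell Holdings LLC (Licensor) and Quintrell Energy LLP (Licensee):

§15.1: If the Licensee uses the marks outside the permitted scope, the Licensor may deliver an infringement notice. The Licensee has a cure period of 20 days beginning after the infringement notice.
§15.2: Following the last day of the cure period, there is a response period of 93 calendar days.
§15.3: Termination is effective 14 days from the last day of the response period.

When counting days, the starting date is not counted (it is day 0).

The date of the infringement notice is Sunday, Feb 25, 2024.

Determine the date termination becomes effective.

Jul 1, 2024

The last day of the cure period: 20 calendar days after Feb 25, 2024 is Mar 16, 2024.
The last day of the response period: 93 calendar days after Mar 16, 2024 is Jun 17, 2024.
The date termination becomes effective: Jun 17, 2024 + 14 days = Jul 1, 2024.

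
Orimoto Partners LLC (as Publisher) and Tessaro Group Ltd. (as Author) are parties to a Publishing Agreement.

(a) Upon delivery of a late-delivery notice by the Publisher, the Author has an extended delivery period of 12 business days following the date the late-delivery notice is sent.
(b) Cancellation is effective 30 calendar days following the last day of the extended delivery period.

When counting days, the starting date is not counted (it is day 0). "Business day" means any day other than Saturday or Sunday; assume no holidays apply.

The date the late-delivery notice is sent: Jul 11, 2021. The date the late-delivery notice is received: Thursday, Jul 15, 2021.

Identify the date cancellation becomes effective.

Aug 26, 2021

The last day of the extended delivery period: counting 12 business days from Sunday, Jul 11, 2021 (Jul 12, Jul 13, Jul 14, Jul 15, …, Jul 23, Jul 26, Jul 27, skipping weekends) reaches Tuesday, Jul 27, 2021.
Adding 30 calendar days to Jul 27, 2021 gives Aug 26, 2021, which is the date cancellation becomes effective.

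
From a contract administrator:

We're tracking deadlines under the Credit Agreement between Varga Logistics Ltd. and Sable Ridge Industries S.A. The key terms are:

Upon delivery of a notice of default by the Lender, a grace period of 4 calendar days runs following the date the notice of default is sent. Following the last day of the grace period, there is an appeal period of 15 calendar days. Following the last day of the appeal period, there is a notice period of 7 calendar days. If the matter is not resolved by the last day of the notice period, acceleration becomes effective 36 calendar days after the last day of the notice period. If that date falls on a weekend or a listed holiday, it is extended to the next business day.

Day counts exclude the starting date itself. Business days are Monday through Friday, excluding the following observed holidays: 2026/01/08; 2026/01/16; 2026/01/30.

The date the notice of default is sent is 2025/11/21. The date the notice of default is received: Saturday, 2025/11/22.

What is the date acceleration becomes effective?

2026/01/22

The last day of the grace period: 4 calendar days after 2025/11/21 is 2025/11/25.
Adding 15 calendar days to 2025/11/25 gives 2025/12/10, which is the last day of the appeal period.
Adding 7 calendar days to 2025/12/10 gives 2025/12/17, which is the last day of the notice period.
The date acceleration becomes effective: 2025/12/17 + 36 days = 2026/01/22. 2026/01/22 is a Thursday and is not a listed holiday, so no roll-forward applies.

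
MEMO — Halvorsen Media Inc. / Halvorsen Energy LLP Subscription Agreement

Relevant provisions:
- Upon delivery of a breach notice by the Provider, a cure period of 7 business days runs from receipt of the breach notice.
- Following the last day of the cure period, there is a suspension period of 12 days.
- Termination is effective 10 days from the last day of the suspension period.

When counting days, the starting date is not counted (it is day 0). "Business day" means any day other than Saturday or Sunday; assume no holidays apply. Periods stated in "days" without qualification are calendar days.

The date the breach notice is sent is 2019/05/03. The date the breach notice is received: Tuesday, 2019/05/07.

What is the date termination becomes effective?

2019/06/07

From Tuesday, 2019/05/07, 7 business days (May 8, May 9, May 10, May 13, May 14, May 15, May 16, skipping weekends) brings us to Thursday, 2019/05/16, which is the last day of the cure period.
The last day of the suspension period: 12 calendar days after 2019/05/16 is 2019/05/28.
Adding 10 calendar days to 2019/05/28 gives 2019/06/07, which is the date termination becomes effective.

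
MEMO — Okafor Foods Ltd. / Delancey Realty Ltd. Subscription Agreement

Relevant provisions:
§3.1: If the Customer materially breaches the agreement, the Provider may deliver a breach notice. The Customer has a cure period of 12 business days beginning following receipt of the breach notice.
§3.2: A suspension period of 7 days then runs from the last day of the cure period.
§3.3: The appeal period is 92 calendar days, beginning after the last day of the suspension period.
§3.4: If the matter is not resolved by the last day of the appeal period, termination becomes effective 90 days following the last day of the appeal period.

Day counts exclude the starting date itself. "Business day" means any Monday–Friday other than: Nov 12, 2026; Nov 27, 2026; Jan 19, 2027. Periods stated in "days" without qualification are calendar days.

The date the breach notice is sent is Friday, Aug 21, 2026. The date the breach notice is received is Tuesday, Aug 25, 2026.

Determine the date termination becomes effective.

From Tuesday, Aug 25, 2026, 12 business days (Aug 26, Aug 27, Aug 28, Aug 31, …, Sep 8, Sep 9, Sep 10, skipping weekends) brings us to Thursday, Sep 10, 2026, which is the last day of the cure period.
The last day of the suspension period: 7 calendar days after Sep 10, 2026 is Sep 17, 2026.
The last day of the appeal period: 92 calendar days after Sep 17, 2026 is Dec 18, 2026.
The date termination becomes effective: 90 calendar days after Dec 18, 2026 is Mar 18, 2027.

Mar 18, 2027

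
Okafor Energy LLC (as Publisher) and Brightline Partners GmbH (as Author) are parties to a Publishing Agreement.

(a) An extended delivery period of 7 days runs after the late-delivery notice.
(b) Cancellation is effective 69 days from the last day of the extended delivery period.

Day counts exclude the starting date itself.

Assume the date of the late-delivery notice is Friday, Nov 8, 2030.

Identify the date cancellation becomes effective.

The last day of the extended delivery period: Nov 8, 2030 + 7 days = Nov 15, 2030.
Adding 69 calendar days to Nov 15, 2030 gives Jan 23, 2031, which is the date cancellation becomes effective.

Jan 23, 2031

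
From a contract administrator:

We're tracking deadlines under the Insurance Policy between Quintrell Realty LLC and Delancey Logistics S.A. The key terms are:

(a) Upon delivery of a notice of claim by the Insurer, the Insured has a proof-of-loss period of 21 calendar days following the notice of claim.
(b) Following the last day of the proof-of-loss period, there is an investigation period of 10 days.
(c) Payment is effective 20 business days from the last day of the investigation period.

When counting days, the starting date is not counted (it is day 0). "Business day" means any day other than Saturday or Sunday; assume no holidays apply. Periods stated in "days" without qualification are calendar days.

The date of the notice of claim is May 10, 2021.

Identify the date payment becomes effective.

Jul 8, 2021

The last day of the proof-of-loss period: 21 calendar days after May 10, 2021 is May 31, 2021.
Adding 10 calendar days to May 31, 2021 gives Jun 10, 2021, which is the last day of the investigation period.
From Thursday, Jun 10, 2021, 20 business days (Jun 11, Jun 14, Jun 15, Jun 16, …, Jul 6, Jul 7, Jul 8, skipping weekends) brings us to Thursday, Jul 8, 2021, which is the date payment becomes effective.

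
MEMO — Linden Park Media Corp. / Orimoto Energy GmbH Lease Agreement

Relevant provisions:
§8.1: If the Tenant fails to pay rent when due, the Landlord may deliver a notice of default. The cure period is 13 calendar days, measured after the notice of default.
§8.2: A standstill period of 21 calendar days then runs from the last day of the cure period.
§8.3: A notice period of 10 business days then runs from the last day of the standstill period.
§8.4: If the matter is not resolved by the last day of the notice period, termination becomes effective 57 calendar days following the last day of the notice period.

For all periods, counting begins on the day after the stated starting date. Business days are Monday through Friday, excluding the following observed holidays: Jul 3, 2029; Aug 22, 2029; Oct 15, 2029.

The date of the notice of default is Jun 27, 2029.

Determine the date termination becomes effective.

Oct 10, 2029

The last day of the cure period: 13 calendar days after Jun 27, 2029 is Jul 10, 2029.
The last day of the standstill period: Jul 10, 2029 + 21 days = Jul 31, 2029.
The last day of the notice period: 10 business days after Tuesday, Jul 31, 2029, skipping weekends — Aug 1, Aug 2, Aug 3, Aug 6, Aug 7, Aug 8, Aug 9, Aug 10, Aug 13, Aug 14 — lands on Tuesday, Aug 14, 2029.
The date termination becomes effective: Aug 14, 2029 + 57 days = Oct 10, 2029.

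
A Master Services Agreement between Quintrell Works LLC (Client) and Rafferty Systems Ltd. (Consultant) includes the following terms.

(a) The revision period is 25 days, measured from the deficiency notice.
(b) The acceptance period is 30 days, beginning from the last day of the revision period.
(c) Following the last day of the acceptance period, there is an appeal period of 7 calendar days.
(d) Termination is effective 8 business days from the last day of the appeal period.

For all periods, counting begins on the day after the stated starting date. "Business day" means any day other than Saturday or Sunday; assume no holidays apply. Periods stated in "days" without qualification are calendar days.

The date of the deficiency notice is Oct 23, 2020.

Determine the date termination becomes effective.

Adding 25 calendar days to Oct 23, 2020 gives Nov 17, 2020, which is the last day of the revision period.
The last day of the acceptance period: Nov 17, 2020 + 30 days = Dec 17, 2020.
The last day of the appeal period: 7 calendar days after Dec 17, 2020 is Dec 24, 2020.
The date termination becomes effective: counting 8 business days from Thursday, Dec 24, 2020 (Dec 25, Dec 28, Dec 29, Dec 30, Dec 31, Jan 1, Jan 4, Jan 5, skipping weekends) reaches Tuesday, Jan 5, 2021.

Jan 5, 2021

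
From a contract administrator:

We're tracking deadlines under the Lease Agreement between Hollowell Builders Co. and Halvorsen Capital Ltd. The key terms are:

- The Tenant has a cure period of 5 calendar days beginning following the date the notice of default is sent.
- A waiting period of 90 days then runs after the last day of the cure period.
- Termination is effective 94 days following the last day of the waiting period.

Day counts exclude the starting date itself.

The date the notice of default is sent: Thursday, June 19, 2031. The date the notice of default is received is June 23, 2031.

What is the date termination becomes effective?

The last day of the cure period: 5 calendar days after June 19, 2031 is June 24, 2031.
The last day of the waiting period: 90 calendar days after June 24, 2031 is September 22, 2031.
The date termination becomes effective: 94 calendar days after September 22, 2031 is December 25, 2031.

December 25, 2031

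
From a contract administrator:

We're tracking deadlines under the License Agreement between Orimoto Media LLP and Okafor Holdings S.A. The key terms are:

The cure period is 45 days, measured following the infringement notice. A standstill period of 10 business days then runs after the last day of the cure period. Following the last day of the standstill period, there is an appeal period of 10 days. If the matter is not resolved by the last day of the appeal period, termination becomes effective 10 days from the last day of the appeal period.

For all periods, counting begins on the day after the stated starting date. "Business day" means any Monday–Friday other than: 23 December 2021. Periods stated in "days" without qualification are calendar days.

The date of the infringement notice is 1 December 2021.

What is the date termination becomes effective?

17 February 2022

The last day of the cure period: 1 December 2021 + 45 days = 15 January 2022.
The last day of the standstill period: 10 business days after Saturday, 15 January 2022, skipping weekends — Jan 17, Jan 18, Jan 19, Jan 20, Jan 21, Jan 24, Jan 25, Jan 26, Jan 27, Jan 28 — lands on Friday, 28 January 2022.
Adding 10 calendar days to 28 January 2022 gives 7 February 2022, which is the last day of the appeal period.
Adding 10 calendar days to 7 February 2022 gives 17 February 2022, which is the date termination becomes effective.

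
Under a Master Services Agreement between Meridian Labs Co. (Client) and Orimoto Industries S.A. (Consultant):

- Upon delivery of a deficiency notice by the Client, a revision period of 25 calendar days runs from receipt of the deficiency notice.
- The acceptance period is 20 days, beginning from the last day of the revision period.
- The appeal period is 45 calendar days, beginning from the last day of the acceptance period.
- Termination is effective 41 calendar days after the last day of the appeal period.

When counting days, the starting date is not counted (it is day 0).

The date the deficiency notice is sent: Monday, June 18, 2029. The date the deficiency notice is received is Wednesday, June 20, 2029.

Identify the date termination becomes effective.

Adding 25 calendar days to June 20, 2029 gives July 15, 2029, which is the last day of the revision period.
The last day of the acceptance period: July 15, 2029 + 20 days = August 4, 2029.
The last day of the appeal period: 45 calendar days after August 4, 2029 is September 18, 2029.
Adding 41 calendar days to September 18, 2029 gives October 29, 2029, which is the date termination becomes effective.

October 29, 2029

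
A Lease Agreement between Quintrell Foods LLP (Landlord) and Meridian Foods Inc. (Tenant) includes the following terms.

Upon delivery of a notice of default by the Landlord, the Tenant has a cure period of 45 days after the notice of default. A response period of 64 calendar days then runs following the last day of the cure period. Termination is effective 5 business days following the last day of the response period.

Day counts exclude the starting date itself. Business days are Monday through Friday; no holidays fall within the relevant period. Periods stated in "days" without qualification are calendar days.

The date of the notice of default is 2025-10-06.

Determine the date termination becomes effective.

2026-01-30

The last day of the cure period: 2025-10-06 + 45 days = 2025-11-20.
The last day of the response period: 2025-11-20 + 64 days = 2026-01-23.
The date termination becomes effective: 5 business days after Friday, 2026-01-23, skipping weekends — Jan 26, Jan 27, Jan 28, Jan 29, Jan 30 — lands on Friday, 2026-01-30.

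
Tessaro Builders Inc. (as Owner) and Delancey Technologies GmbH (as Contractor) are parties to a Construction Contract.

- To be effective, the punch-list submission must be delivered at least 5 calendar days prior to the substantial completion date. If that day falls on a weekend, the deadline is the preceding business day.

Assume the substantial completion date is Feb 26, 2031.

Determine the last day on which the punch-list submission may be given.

Feb 21, 2031

Counting back 5 calendar days from Feb 26, 2031 gives Feb 21, 2031. That is a Friday, so no adjustment is needed.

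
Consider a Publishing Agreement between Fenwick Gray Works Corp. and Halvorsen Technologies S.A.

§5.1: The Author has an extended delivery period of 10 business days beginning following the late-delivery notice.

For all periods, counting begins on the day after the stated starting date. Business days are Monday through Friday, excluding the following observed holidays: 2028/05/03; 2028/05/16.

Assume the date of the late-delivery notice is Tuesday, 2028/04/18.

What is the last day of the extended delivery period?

2028/05/02

The last day of the extended delivery period: counting 10 business days from Tuesday, 2028/04/18 (Apr 19, Apr 20, Apr 21, Apr 24, Apr 25, Apr 26, Apr 27, Apr 28, May 1, May 2, skipping weekends) reaches Tuesday, 2028/05/02.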